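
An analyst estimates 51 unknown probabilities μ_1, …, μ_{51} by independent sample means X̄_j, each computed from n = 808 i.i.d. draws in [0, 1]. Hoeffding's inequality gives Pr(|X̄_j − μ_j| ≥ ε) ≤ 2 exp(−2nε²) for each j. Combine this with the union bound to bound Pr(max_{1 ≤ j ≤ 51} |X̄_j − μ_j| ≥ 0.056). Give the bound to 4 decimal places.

Per-experiment Hoeffding bound: 2·exp(−2·808·0.056²) = 2·exp(−5.06778) = 0.012593.
Union bound over 51 events: 51·0.012593 = 0.64223.

0.6422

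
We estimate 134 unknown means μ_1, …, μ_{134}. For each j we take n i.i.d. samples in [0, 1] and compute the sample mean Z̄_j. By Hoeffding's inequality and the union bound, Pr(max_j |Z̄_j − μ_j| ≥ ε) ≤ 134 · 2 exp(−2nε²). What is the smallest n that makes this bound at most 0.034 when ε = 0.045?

Need 2·134·exp(−2nε²) ≤ 0.034, i.e. exp(−2nε²) ≤ 0.034/268.
So 2nε² ≥ ln(268/0.034) = 8.972382.
Hence n ≥ 8.972382/(2·0.045²) = 2215.403.
The smallest integer n is 2216.

2216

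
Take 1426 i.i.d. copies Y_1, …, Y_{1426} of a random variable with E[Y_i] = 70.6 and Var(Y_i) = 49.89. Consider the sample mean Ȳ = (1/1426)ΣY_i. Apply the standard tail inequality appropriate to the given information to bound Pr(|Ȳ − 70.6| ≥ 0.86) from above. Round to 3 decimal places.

With mean and variance of each term known, Chebyshev's inequality bounds the deviation of the sum (or sample mean).
Var(Ȳ) = Var(Y_i)/n = 49.89/1426 = 0.034986.
Chebyshev: Pr(|Ȳ − 70.6| ≥ 0.86) ≤ Var(Ȳ)/(0.86)² = 49.89/(1426·0.86²) = 0.0473.

0.047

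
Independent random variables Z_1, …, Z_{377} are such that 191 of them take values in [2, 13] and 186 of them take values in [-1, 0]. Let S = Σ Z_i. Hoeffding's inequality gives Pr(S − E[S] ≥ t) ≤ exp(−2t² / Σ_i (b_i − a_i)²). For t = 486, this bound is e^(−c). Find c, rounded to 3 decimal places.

20.277

Σ(b_i − a_i)² = 191·11² + 186·1² = 23297.
c = 2t² / 23297 = 2·486² / 23297 = 20.2769.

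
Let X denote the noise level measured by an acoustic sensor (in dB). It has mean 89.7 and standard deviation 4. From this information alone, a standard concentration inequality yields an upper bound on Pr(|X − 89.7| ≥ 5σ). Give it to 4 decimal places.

Mean and variance are known, so Chebyshev's inequality applies.
Chebyshev: Pr(|X − μ| ≥ t) ≤ Var(X)/t².
Var(X) = σ² = 4² = 16.
t = 5·4 = 20.
Bound = 16 / 400 = 0.0400.

0.0400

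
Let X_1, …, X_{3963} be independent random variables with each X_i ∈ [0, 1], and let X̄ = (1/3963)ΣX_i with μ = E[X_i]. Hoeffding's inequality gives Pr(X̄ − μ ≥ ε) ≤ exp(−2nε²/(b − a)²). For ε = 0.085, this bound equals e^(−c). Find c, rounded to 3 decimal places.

57.265

c = 2nε²/(b − a)² = 2·3963·0.085² / 1² = 57.2653.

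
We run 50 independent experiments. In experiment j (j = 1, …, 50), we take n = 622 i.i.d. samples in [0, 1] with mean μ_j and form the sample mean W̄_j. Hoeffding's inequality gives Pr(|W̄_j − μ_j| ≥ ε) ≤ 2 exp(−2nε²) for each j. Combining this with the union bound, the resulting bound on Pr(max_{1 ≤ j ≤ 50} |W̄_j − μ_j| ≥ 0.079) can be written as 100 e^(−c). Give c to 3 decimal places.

7.764

Union bound over the 50 events: Pr(max_{1 ≤ j ≤ 50} |W̄_j − μ_j| ≥ 0.079) ≤ 50·2·exp(−2nε²) = 100 exp(−2·622·0.079²).
So c = 2·622·0.079² = 7.7638.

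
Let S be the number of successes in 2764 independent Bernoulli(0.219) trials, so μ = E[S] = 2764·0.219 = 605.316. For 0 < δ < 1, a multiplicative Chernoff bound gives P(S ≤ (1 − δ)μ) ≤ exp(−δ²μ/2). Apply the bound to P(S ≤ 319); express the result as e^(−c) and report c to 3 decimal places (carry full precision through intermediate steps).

67.714

Write 319 = (1 − δ)μ, so δ = 1 − 319/605.316 = 0.4730025…
Then the exponent is δ²μ/2 = (μ − 319)²/(2μ) = 67.714096.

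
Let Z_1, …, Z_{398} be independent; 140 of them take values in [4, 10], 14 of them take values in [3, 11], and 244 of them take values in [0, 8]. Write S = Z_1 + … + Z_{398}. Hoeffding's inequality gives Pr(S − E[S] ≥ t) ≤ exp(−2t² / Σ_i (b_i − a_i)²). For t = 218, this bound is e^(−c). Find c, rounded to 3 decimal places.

Σ(b_i − a_i)² = 140·6² + 14·8² + 244·8² = 21552.
c = 2t² / 21552 = 2·218² / 21552 = 4.4102.

4.410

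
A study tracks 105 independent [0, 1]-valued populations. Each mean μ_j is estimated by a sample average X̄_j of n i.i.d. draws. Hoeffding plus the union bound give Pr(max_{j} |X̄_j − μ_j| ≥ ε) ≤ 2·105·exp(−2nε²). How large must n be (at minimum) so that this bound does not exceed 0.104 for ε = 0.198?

98

Need 2·105·exp(−2nε²) ≤ 0.104, i.e. exp(−2nε²) ≤ 0.104/210.
So 2nε² ≥ ln(210/0.104) = 7.610472.
Hence n ≥ 7.610472/(2·0.198²) = 97.062.
The smallest integer n is 98.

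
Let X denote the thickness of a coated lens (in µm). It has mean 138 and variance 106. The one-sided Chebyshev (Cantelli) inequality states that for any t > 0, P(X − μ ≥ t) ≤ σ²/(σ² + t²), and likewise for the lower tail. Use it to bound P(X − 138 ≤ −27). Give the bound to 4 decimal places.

0.1269

Here σ² = 106 and t = 27, so σ² + t² = 835.
Cantelli's bound: 106/835 = 0.1269.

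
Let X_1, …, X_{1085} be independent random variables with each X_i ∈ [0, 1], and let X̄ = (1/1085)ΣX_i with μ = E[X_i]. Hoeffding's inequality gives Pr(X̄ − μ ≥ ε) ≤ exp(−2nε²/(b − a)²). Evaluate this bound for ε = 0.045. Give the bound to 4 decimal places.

0.0123

Exponent: 2nε²/(b − a)² = 2·1085·0.045² / 1² = 4.39425.
Bound = exp(−4.39425) = 0.01235.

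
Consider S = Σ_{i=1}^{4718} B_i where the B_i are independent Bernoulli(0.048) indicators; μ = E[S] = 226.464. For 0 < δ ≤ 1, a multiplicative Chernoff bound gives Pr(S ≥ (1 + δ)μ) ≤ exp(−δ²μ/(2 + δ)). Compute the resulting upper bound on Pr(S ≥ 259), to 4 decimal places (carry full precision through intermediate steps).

Write 259 = (1 + δ)μ, so δ = 259/226.464 − 1 = 0.1436696…
Then the exponent is δ²μ/(2 + δ) = (259 − μ)² / (μ·(2 + δ)) = 2.180576.
Bound = exp(−2.180576) = 0.11298.

0.1130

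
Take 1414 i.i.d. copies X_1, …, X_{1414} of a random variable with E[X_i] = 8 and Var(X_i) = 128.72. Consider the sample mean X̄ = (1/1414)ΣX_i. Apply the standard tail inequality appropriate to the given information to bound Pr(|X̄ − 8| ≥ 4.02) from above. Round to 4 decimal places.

With mean and variance of each term known, Chebyshev's inequality bounds the deviation of the sum (or sample mean).
Var(X̄) = Var(X_i)/n = 128.72/1414 = 0.091033.
Chebyshev: Pr(|X̄ − 8| ≥ 4.02) ≤ Var(X̄)/(4.02)² = 128.72/(1414·4.02²) = 0.0056.

0.0056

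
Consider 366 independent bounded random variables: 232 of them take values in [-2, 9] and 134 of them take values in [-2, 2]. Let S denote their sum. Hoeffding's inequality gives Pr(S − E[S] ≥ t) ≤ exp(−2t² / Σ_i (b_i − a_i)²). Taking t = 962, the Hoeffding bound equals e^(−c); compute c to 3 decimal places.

Σ(b_i − a_i)² = 232·11² + 134·4² = 30216.
c = 2t² / 30216 = 2·962² / 30216 = 61.2552.

61.255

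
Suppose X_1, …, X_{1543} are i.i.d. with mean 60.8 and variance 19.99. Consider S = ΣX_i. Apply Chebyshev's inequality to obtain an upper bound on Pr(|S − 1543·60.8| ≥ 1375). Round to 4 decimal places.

Var(S) = n·Var(X_i) = 1543·19.99 = 30844.57.
Chebyshev: Pr(|S − 1543·60.8| ≥ 1375) ≤ Var(S)/1375² = 30844.57/1890625 = 0.0163.

0.0163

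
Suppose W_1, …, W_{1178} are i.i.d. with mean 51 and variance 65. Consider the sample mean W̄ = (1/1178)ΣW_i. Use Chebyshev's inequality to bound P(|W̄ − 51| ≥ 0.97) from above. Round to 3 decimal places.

Var(W̄) = Var(W_i)/n = 65/1178 = 0.055178.
Chebyshev: P(|W̄ − 51| ≥ 0.97) ≤ Var(W̄)/(0.97)² = 65/(1178·0.97²) = 0.0586.

0.059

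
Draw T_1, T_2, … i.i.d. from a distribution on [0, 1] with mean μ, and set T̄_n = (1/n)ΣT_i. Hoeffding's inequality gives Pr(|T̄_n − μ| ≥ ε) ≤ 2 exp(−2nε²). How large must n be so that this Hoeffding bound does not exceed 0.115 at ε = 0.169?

Require 2·exp(−2nε²) ≤ 0.115, i.e. 2nε² ≥ ln(2/0.115) = 2.855970.
So n ≥ 2.855970 / (2·0.169²) = 49.998.
The smallest integer n is 50.

50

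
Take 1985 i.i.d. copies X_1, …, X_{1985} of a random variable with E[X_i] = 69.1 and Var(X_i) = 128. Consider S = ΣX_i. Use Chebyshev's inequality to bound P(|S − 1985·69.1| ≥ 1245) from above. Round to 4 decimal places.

0.1639

Var(S) = n·Var(X_i) = 1985·128 = 254080.
Chebyshev: P(|S − 1985·69.1| ≥ 1245) ≤ Var(S)/1245² = 254080/1550025 = 0.1639.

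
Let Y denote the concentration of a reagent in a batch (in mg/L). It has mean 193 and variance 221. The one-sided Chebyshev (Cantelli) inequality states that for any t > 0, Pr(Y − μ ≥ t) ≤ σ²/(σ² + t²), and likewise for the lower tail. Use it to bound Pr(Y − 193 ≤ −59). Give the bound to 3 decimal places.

0.060

Here σ² = 221 and t = 59, so σ² + t² = 3702.
Cantelli's bound: 221/3702 = 0.0597.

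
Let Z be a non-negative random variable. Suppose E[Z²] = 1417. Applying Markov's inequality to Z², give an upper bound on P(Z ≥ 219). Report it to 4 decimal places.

0.0295

Since Z ≥ 0, the event {Z ≥ 219} is the same as {Z² ≥ 47961}.
Markov's inequality applied to Z² gives P(Z² ≥ 47961) ≤ E[Z²]/47961 = 1417/47961 = 0.0295.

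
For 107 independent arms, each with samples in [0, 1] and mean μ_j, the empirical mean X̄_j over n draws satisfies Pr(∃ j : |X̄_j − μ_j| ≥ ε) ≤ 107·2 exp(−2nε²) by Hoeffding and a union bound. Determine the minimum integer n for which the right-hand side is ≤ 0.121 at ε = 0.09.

462

Need 2·107·exp(−2nε²) ≤ 0.121, i.e. exp(−2nε²) ≤ 0.121/214.
So 2nε² ≥ ln(214/0.121) = 7.477941.
Hence n ≥ 7.477941/(2·0.09²) = 461.601.
The smallest integer n is 462.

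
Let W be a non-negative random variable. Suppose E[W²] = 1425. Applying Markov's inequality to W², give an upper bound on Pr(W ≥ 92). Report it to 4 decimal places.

Since W ≥ 0, the event {W ≥ 92} is the same as {W² ≥ 8464}.
Markov's inequality applied to W² gives Pr(W² ≥ 8464) ≤ E[W²]/8464 = 1425/8464 = 0.1684.

0.1684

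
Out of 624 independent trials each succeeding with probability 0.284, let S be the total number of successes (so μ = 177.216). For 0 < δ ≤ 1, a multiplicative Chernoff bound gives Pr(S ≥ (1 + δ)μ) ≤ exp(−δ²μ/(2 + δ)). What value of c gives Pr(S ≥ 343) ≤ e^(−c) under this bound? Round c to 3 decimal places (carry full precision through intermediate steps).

52.833

Write 343 = (1 + δ)μ, so δ = 343/177.216 − 1 = 0.9354912…
Then the exponent is δ²μ/(2 + δ) = (343 − μ)² / (μ·(2 + δ)) = 52.832544.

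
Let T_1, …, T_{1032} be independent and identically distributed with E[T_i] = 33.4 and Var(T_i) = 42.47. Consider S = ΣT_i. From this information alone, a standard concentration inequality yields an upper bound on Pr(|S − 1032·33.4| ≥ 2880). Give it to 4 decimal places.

With mean and variance of each term known, Chebyshev's inequality bounds the deviation of the sum (or sample mean).
Var(S) = n·Var(T_i) = 1032·42.47 = 43829.04.
Chebyshev: Pr(|S − 1032·33.4| ≥ 2880) ≤ Var(S)/2880² = 43829.04/8294400 = 0.0053.

0.0053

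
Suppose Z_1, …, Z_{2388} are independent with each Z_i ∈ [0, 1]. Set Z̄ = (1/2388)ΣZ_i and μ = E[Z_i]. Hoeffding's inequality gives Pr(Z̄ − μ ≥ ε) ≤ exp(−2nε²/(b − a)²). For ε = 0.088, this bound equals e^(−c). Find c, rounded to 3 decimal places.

36.985

c = 2nε²/(b − a)² = 2·2388·0.088² / 1² = 36.9853.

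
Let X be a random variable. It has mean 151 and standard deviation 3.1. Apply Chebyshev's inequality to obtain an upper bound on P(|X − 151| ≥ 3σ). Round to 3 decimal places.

Chebyshev: P(|X − μ| ≥ t) ≤ Var(X)/t².
Var(X) = σ² = 3.1² = 9.61.
t = 3·3.1 = 9.3.
Bound = 9.61 / 86.49 = 0.1111.

0.111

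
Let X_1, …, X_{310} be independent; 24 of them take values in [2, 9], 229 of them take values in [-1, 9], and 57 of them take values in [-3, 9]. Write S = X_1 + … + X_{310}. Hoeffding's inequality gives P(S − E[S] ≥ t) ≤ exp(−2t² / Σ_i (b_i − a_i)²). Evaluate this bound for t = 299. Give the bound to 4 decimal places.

Σ(b_i − a_i)² = 24·7² + 229·10² + 57·12² = 32284.
Exponent = 2·299² / 32284 = 5.53841.
Bound = exp(−5.53841) = 0.00393.

0.0039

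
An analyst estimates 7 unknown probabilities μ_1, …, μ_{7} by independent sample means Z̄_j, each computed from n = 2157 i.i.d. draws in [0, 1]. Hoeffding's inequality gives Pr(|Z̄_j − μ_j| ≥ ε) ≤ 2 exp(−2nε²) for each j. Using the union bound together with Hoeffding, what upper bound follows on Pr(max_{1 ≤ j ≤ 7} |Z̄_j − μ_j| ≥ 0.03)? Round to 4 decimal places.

0.2884

Per-experiment Hoeffding bound: 2·exp(−2·2157·0.03²) = 2·exp(−3.88260) = 0.041194.
Union bound over 7 events: 7·0.041194 = 0.28836.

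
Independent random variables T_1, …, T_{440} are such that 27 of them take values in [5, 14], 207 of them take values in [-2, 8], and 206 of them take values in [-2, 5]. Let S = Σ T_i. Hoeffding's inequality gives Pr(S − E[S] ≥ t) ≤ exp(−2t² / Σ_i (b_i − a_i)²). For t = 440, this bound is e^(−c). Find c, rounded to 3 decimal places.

Σ(b_i − a_i)² = 27·9² + 207·10² + 206·7² = 32981.
c = 2t² / 32981 = 2·440² / 32981 = 11.7401.

11.740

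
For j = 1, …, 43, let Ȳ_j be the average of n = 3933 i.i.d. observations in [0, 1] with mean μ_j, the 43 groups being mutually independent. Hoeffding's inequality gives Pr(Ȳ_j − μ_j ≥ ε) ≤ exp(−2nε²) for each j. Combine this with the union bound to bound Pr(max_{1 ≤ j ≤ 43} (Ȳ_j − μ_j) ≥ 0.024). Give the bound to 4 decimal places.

0.4632

Per-experiment Hoeffding bound: exp(−2·3933·0.024²) = exp(−4.53082) = 0.010772.
Union bound over 43 events: 43·0.010772 = 0.46319.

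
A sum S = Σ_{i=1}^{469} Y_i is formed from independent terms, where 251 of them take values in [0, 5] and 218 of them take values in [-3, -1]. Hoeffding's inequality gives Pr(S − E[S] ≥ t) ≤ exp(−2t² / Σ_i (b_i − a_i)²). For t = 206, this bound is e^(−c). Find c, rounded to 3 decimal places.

Σ(b_i − a_i)² = 251·5² + 218·2² = 7147.
c = 2t² / 7147 = 2·206² / 7147 = 11.8752.

11.875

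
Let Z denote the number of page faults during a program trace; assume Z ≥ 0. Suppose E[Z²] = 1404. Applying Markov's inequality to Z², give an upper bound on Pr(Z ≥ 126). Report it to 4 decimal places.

Since Z ≥ 0, the event {Z ≥ 126} is the same as {Z² ≥ 15876}.
Markov's inequality applied to Z² gives Pr(Z² ≥ 15876) ≤ E[Z²]/15876 = 1404/15876 = 0.0884.

0.0884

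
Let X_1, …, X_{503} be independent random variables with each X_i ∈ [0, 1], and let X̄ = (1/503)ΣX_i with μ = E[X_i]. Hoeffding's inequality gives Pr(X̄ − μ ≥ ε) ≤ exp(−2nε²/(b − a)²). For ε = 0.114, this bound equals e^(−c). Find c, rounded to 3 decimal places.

13.074

c = 2nε²/(b − a)² = 2·503·0.114² / 1² = 13.0740.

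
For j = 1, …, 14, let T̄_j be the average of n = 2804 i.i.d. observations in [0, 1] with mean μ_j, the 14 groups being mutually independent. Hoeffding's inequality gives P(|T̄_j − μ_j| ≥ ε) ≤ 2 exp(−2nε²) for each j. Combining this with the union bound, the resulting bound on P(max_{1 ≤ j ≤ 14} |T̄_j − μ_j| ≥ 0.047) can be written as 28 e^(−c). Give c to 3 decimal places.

Union bound over the 14 events: P(max_{1 ≤ j ≤ 14} |T̄_j − μ_j| ≥ 0.047) ≤ 14·2·exp(−2nε²) = 28 exp(−2·2804·0.047²).
So c = 2·2804·0.047² = 12.3881.

12.388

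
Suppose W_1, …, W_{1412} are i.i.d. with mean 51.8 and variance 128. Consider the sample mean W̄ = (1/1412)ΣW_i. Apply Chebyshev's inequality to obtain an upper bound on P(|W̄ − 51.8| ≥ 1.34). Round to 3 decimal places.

Var(W̄) = Var(W_i)/n = 128/1412 = 0.090652.
Chebyshev: P(|W̄ − 51.8| ≥ 1.34) ≤ Var(W̄)/(1.34)² = 128/(1412·1.34²) = 0.0505.

0.050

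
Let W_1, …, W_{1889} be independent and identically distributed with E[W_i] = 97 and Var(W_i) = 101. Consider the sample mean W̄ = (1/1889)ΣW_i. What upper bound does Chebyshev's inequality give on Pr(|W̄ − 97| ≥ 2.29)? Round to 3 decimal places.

0.010

Var(W̄) = Var(W_i)/n = 101/1889 = 0.053467.
Chebyshev: Pr(|W̄ − 97| ≥ 2.29) ≤ Var(W̄)/(2.29)² = 101/(1889·2.29²) = 0.0102.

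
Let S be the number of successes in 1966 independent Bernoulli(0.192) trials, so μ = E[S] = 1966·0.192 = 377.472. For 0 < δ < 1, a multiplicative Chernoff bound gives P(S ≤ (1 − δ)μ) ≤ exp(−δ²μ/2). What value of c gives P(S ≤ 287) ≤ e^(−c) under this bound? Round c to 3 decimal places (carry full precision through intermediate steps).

Write 287 = (1 − δ)μ, so δ = 1 − 287/377.472 = 0.2396787…
Then the exponent is δ²μ/2 = (μ − 287)²/(2μ) = 10.842106.

10.842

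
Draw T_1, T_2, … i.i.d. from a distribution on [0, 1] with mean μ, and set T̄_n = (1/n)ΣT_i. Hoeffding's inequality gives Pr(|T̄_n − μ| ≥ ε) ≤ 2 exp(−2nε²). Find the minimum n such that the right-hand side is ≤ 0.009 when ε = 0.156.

Require 2·exp(−2nε²) ≤ 0.009, i.e. 2nε² ≥ ln(2/0.009) = 5.403678.
So n ≥ 5.403678 / (2·0.156²) = 111.022.
The smallest integer n is 112.

112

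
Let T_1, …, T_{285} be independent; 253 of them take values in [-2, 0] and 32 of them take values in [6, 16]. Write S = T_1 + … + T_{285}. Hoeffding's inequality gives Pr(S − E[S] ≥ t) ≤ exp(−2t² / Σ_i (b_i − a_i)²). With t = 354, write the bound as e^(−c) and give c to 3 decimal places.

Σ(b_i − a_i)² = 253·2² + 32·10² = 4212.
c = 2t² / 4212 = 2·354² / 4212 = 59.5043.

59.504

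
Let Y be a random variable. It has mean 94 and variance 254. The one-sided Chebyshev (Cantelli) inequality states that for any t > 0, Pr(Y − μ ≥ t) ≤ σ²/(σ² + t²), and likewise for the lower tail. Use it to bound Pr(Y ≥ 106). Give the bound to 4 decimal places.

0.6382

Here σ² = 254 and t = 12, so σ² + t² = 398.
Cantelli's bound: 254/398 = 0.6382.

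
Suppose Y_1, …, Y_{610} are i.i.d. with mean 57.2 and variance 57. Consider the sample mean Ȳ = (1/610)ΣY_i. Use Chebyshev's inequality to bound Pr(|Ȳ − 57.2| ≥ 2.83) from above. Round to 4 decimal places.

Var(Ȳ) = Var(Y_i)/n = 57/610 = 0.093443.
Chebyshev: Pr(|Ȳ − 57.2| ≥ 2.83) ≤ Var(Ȳ)/(2.83)² = 57/(610·2.83²) = 0.0117.

0.0117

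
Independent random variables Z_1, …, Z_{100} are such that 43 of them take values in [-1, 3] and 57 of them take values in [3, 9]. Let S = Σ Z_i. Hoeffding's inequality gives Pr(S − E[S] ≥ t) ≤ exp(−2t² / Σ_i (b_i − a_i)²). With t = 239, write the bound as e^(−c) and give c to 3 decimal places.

Σ(b_i − a_i)² = 43·4² + 57·6² = 2740.
c = 2t² / 2740 = 2·239² / 2740 = 41.6942.

41.694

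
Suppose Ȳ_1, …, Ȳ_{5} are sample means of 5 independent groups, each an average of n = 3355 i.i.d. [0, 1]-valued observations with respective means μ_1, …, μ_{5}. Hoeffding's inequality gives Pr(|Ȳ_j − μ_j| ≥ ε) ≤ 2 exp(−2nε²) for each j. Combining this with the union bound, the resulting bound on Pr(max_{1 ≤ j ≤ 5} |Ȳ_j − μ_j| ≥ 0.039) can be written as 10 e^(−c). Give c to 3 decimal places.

10.206

Union bound over the 5 events: Pr(max_{1 ≤ j ≤ 5} |Ȳ_j − μ_j| ≥ 0.039) ≤ 5·2·exp(−2nε²) = 10 exp(−2·3355·0.039²).
So c = 2·3355·0.039² = 10.2059.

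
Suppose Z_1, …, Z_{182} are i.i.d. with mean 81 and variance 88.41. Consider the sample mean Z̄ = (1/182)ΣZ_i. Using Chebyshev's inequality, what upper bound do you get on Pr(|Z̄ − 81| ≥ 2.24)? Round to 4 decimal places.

Var(Z̄) = Var(Z_i)/n = 88.41/182 = 0.48577.
Chebyshev: Pr(|Z̄ − 81| ≥ 2.24) ≤ Var(Z̄)/(2.24)² = 88.41/(182·2.24²) = 0.0968.

0.0968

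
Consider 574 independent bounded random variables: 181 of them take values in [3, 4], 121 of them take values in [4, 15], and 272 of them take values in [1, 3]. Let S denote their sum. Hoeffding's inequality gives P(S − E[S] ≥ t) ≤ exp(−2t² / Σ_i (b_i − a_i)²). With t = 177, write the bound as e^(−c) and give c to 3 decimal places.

3.938

Σ(b_i − a_i)² = 181·1² + 121·11² + 272·2² = 15910.
c = 2t² / 15910 = 2·177² / 15910 = 3.9383.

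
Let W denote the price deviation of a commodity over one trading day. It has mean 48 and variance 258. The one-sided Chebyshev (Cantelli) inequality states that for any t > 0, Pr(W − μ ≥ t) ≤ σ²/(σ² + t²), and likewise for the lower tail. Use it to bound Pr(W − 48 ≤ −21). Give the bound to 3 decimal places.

0.369

Here σ² = 258 and t = 21, so σ² + t² = 699.
Cantelli's bound: 258/699 = 0.3691.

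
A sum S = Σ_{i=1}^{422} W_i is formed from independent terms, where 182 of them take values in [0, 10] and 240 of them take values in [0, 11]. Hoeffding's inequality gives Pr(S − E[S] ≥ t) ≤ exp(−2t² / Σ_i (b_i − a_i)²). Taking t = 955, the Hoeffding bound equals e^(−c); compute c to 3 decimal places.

38.612

Σ(b_i − a_i)² = 182·10² + 240·11² = 47240.
c = 2t² / 47240 = 2·955² / 47240 = 38.6124.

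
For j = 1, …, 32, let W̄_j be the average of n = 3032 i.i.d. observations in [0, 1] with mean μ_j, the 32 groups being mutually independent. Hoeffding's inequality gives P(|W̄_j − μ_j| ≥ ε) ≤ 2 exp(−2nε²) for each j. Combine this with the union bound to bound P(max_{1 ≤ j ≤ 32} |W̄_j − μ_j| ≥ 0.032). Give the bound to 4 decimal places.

Per-experiment Hoeffding bound: 2·exp(−2·3032·0.032²) = 2·exp(−6.20954) = 0.0040203.
Union bound over 32 events: 32·0.0040203 = 0.12865.

0.1287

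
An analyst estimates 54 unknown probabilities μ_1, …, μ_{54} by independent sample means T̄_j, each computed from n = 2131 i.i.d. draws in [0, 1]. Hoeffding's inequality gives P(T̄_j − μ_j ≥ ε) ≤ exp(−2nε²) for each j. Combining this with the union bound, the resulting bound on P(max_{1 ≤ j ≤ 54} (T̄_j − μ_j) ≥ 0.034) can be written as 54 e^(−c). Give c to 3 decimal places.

Union bound over the 54 events: P(max_{1 ≤ j ≤ 54} (T̄_j − μ_j) ≥ 0.034) ≤ 54·exp(−2nε²) = 54 exp(−2·2131·0.034²).
So c = 2·2131·0.034² = 4.9269.

4.927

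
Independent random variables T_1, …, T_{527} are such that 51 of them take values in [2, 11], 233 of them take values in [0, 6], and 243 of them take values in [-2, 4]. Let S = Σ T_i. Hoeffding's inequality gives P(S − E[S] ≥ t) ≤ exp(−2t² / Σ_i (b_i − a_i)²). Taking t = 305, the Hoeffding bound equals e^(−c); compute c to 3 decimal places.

8.748

Σ(b_i − a_i)² = 51·9² + 233·6² + 243·6² = 21267.
c = 2t² / 21267 = 2·305² / 21267 = 8.7483.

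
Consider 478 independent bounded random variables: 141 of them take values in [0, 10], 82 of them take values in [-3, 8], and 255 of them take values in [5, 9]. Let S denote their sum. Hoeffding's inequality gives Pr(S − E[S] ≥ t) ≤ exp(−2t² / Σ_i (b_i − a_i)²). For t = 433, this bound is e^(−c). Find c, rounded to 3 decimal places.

13.343

Σ(b_i − a_i)² = 141·10² + 82·11² + 255·4² = 28102.
c = 2t² / 28102 = 2·433² / 28102 = 13.3435.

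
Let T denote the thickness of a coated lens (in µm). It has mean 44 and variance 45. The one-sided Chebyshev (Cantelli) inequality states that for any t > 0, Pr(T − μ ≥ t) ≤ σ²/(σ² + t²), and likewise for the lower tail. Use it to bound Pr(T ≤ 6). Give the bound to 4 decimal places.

0.0302

Here σ² = 45 and t = 38, so σ² + t² = 1489.
Cantelli's bound: 45/1489 = 0.0302.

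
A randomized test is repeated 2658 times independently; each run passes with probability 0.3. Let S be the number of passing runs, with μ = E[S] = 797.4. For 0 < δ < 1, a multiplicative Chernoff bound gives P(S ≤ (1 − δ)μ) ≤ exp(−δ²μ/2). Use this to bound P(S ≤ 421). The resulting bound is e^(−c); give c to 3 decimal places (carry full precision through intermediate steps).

88.837

Write 421 = (1 − δ)μ, so δ = 1 − 421/797.4 = 0.4720341…
Then the exponent is δ²μ/2 = (μ − 421)²/(2μ) = 88.836820.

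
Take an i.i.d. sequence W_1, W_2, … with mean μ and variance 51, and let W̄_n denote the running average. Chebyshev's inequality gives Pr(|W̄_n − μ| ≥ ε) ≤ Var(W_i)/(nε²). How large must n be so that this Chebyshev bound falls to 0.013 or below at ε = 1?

3924

Require 51/(n·1²) ≤ 0.013, i.e. n ≥ 51/(0.013·1²) = 3923.077.
The smallest integer n is 3924.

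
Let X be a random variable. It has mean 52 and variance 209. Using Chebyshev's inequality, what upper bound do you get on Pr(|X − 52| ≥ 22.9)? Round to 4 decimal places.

Chebyshev: Pr(|X − μ| ≥ t) ≤ Var(X)/t².
Bound = 209 / 524.41 = 0.3985.

0.3985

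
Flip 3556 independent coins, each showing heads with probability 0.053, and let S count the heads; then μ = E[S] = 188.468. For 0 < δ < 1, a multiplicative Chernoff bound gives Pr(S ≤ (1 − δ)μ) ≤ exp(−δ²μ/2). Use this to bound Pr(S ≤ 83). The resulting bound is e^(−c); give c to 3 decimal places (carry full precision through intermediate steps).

Write 83 = (1 − δ)μ, so δ = 1 − 83/188.468 = 0.5596069…
Then the exponent is δ²μ/2 = (μ − 83)²/(2μ) = 29.510312.

29.510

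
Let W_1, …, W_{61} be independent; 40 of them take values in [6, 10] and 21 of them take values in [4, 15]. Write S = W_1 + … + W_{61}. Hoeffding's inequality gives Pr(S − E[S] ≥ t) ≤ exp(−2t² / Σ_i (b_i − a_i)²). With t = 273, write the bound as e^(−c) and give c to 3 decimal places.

Σ(b_i − a_i)² = 40·4² + 21·11² = 3181.
c = 2t² / 3181 = 2·273² / 3181 = 46.8588.

46.859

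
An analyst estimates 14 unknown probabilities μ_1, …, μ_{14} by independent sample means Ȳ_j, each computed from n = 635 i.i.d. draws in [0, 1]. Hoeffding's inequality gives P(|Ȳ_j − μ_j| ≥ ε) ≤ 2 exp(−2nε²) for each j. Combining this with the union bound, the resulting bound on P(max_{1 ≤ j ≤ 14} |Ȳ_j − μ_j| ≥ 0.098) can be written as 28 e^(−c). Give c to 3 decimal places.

12.197

Union bound over the 14 events: P(max_{1 ≤ j ≤ 14} |Ȳ_j − μ_j| ≥ 0.098) ≤ 14·2·exp(−2nε²) = 28 exp(−2·635·0.098²).
So c = 2·635·0.098² = 12.1971.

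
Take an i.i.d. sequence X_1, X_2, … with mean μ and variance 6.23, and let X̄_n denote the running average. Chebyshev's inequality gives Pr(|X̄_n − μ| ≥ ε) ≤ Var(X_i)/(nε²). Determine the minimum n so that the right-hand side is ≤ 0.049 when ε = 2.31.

24

Require 6.23/(n·2.31²) ≤ 0.049, i.e. n ≥ 6.23/(0.049·2.31²) = 23.827.
The smallest integer n is 24.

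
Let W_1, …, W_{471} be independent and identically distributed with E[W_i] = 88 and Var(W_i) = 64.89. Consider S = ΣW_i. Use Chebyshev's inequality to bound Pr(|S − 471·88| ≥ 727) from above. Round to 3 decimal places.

Var(S) = n·Var(W_i) = 471·64.89 = 30563.19.
Chebyshev: Pr(|S − 471·88| ≥ 727) ≤ Var(S)/727² = 30563.19/528529 = 0.0578.

0.058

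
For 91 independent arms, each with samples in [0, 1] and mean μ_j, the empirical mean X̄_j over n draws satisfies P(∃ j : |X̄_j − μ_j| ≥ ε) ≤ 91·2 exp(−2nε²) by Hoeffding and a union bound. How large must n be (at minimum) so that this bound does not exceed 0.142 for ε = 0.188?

102

Need 2·91·exp(−2nε²) ≤ 0.142, i.e. exp(−2nε²) ≤ 0.142/182.
So 2nε² ≥ ln(182/0.142) = 7.155935.
Hence n ≥ 7.155935/(2·0.188²) = 101.233.
The smallest integer n is 102.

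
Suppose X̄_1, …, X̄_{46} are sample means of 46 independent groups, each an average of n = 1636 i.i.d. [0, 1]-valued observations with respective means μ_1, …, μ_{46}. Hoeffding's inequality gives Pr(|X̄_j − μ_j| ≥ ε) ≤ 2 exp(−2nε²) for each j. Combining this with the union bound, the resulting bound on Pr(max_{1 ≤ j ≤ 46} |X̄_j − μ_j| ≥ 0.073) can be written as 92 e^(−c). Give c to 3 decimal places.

Union bound over the 46 events: Pr(max_{1 ≤ j ≤ 46} |X̄_j − μ_j| ≥ 0.073) ≤ 46·2·exp(−2nε²) = 92 exp(−2·1636·0.073²).
So c = 2·1636·0.073² = 17.4365.

17.436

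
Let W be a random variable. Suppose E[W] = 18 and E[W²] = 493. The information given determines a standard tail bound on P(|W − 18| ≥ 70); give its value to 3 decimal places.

0.034

The first two moments determine the variance, so Chebyshev's inequality is the sharpest standard bound available.
Var(W) = E[W²] − (E[W])² = 493 − 324 = 169.
Chebyshev's inequality: P(|W − μ| ≥ t) ≤ Var(W)/t² = 169/4900 = 0.0345.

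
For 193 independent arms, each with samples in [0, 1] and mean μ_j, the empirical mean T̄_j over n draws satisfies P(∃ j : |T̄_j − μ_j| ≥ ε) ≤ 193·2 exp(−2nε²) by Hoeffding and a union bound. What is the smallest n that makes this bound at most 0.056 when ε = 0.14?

226

Need 2·193·exp(−2nε²) ≤ 0.056, i.e. exp(−2nε²) ≤ 0.056/386.
So 2nε² ≥ ln(386/0.056) = 8.838241.
Hence n ≥ 8.838241/(2·0.14²) = 225.465.
The smallest integer n is 226.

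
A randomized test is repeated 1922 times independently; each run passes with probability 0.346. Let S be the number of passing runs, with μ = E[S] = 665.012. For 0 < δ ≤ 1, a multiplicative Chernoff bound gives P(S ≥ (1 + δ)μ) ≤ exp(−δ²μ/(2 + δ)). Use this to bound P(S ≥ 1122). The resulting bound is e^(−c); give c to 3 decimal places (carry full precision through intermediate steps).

116.864

Write 1122 = (1 + δ)μ, so δ = 1122/665.012 − 1 = 0.6871876…
Then the exponent is δ²μ/(2 + δ) = (1122 − μ)² / (μ·(2 + δ)) = 116.864370.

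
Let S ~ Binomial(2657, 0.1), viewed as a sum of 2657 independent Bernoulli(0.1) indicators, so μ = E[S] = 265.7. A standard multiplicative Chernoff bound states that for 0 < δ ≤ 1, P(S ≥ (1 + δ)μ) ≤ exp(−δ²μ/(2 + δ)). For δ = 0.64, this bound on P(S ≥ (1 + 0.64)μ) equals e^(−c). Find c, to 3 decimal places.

41.224

c = δ²μ/(2 + δ) = 0.64²·265.7/(2 + 0.64) = 41.2238.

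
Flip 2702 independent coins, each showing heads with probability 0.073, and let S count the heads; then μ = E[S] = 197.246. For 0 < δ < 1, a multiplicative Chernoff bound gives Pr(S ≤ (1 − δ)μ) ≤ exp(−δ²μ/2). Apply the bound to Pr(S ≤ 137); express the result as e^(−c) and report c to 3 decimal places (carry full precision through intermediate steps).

Write 137 = (1 − δ)μ, so δ = 1 − 137/197.246 = 0.3054359…
Then the exponent is δ²μ/2 = (μ − 137)²/(2μ) = 9.200644.

9.201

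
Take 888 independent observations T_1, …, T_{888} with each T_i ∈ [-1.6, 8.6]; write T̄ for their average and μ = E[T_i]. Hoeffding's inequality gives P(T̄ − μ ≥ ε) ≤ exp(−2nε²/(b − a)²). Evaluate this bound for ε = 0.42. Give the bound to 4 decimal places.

0.0492

Exponent: 2nε²/(b − a)² = 2·888·0.42² / 10.2² = 3.01121.
Bound = exp(−3.01121) = 0.04923.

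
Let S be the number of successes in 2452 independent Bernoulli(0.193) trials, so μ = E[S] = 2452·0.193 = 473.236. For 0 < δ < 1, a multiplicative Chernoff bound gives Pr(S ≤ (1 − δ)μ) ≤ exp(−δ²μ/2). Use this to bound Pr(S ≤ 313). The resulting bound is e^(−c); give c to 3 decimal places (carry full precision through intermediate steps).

Write 313 = (1 − δ)μ, so δ = 1 − 313/473.236 = 0.3385964…
Then the exponent is δ²μ/2 = (μ − 313)²/(2μ) = 27.127665.

27.128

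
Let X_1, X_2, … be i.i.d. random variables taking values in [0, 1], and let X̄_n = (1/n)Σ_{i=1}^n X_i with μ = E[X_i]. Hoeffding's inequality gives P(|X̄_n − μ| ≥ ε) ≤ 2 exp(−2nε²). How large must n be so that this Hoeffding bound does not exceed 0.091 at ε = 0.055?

Require 2·exp(−2nε²) ≤ 0.091, i.e. 2nε² ≥ ln(2/0.091) = 3.090043.
So n ≥ 3.090043 / (2·0.055²) = 510.751.
The smallest integer n is 511.

511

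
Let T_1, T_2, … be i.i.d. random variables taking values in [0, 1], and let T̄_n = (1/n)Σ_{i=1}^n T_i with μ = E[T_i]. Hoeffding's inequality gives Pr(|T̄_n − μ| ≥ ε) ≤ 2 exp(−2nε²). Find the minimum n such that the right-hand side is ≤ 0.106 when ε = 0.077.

Require 2·exp(−2nε²) ≤ 0.106, i.e. 2nε² ≥ ln(2/0.106) = 2.937463.
So n ≥ 2.937463 / (2·0.077²) = 247.720.
The smallest integer n is 248.

248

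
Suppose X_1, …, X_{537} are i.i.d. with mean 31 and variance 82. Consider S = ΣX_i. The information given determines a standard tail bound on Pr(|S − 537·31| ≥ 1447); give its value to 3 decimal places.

With mean and variance of each term known, Chebyshev's inequality bounds the deviation of the sum (or sample mean).
Var(S) = n·Var(X_i) = 537·82 = 44034.
Chebyshev: Pr(|S − 537·31| ≥ 1447) ≤ Var(S)/1447² = 44034/2093809 = 0.0210.

0.021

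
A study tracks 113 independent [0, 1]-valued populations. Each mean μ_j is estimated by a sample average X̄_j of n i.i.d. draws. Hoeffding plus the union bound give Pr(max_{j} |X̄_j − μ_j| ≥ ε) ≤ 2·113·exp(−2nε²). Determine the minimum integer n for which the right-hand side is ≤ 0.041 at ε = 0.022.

8900

Need 2·113·exp(−2nε²) ≤ 0.041, i.e. exp(−2nε²) ≤ 0.041/226.
So 2nε² ≥ ln(226/0.041) = 8.614718.
Hence n ≥ 8.614718/(2·0.022²) = 8899.502.
The smallest integer n is 8900.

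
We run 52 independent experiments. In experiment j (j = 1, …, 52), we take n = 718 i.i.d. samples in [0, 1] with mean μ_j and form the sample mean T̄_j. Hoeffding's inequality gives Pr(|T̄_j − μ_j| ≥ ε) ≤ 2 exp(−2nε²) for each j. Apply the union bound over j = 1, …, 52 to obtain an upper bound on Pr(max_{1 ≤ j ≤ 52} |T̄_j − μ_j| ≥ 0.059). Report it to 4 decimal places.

Per-experiment Hoeffding bound: 2·exp(−2·718·0.059²) = 2·exp(−4.99872) = 0.013493.
Union bound over 52 events: 52·0.013493 = 0.70165.

0.7016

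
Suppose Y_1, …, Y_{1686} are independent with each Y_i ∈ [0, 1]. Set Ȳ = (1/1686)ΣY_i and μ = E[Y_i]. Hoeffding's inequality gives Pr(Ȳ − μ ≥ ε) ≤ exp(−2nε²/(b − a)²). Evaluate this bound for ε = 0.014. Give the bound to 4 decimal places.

0.5164

Exponent: 2nε²/(b − a)² = 2·1686·0.014² / 1² = 0.66091.
Bound = exp(−0.66091) = 0.51638.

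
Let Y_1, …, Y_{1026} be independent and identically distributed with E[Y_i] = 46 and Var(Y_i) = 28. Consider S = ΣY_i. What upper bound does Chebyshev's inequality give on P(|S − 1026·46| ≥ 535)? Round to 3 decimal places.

Var(S) = n·Var(Y_i) = 1026·28 = 28728.
Chebyshev: P(|S − 1026·46| ≥ 535) ≤ Var(S)/535² = 28728/286225 = 0.1004.

0.100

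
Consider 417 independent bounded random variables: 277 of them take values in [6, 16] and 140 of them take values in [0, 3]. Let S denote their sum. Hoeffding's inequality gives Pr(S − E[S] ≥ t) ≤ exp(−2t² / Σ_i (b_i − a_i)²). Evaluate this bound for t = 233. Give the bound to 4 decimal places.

Σ(b_i − a_i)² = 277·10² + 140·3² = 28960.
Exponent = 2·233² / 28960 = 3.74924.
Bound = exp(−3.74924) = 0.02354.

0.0235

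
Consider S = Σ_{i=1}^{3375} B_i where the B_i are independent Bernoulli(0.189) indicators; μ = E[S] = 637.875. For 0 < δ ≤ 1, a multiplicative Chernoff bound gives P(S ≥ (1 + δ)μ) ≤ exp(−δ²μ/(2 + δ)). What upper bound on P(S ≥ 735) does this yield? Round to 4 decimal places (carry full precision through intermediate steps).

Write 735 = (1 + δ)μ, so δ = 735/637.875 − 1 = 0.1522634…
Then the exponent is δ²μ/(2 + δ) = (735 − μ)² / (μ·(2 + δ)) = 6.871176.
Bound = exp(−6.871176) = 0.00104.

0.0010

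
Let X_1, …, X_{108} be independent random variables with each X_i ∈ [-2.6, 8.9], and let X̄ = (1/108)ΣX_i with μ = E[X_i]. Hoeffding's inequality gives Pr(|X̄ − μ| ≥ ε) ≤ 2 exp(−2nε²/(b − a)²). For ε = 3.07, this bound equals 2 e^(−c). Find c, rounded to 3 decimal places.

c = 2nε²/(b − a)² = 2·108·3.07² / 11.5² = 15.3934.

15.393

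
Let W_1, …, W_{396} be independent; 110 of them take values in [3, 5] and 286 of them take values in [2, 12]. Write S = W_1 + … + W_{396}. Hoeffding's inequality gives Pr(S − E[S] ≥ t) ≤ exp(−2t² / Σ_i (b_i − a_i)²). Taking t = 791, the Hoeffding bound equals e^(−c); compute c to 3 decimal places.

Σ(b_i − a_i)² = 110·2² + 286·10² = 29040.
c = 2t² / 29040 = 2·791² / 29040 = 43.0910.

43.091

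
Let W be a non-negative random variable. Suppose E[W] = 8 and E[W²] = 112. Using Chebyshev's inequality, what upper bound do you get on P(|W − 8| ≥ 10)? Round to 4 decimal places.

0.4800

Var(W) = E[W²] − (E[W])² = 112 − 64 = 48.
Chebyshev's inequality: P(|W − μ| ≥ t) ≤ Var(W)/t² = 48/100 = 0.4800.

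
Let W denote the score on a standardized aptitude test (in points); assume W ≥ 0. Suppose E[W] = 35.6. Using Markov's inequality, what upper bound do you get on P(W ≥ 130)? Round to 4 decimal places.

Markov's inequality: for a non-negative random variable, P(W ≥ a) ≤ E[W]/a.
Here E[W] = 35.6 and a = 130, so the bound is 35.6/130 = 0.2738.

0.2738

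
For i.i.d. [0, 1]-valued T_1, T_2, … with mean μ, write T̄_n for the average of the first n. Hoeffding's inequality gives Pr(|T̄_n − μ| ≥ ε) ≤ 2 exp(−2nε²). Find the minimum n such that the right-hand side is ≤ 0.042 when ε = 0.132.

Require 2·exp(−2nε²) ≤ 0.042, i.e. 2nε² ≥ ln(2/0.042) = 3.863233.
So n ≥ 3.863233 / (2·0.132²) = 110.860.
The smallest integer n is 111.

111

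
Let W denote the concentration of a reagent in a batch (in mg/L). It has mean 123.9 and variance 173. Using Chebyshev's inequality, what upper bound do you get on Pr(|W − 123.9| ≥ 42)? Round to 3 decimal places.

0.098

Chebyshev: Pr(|W − μ| ≥ t) ≤ Var(W)/t².
Bound = 173 / 1764 = 0.0981.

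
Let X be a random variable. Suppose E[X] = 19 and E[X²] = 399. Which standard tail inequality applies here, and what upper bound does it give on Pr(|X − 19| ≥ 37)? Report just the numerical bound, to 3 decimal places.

The first two moments determine the variance, so Chebyshev's inequality is the sharpest standard bound available.
Var(X) = E[X²] − (E[X])² = 399 − 361 = 38.
Chebyshev's inequality: Pr(|X − μ| ≥ t) ≤ Var(X)/t² = 38/1369 = 0.0278.

0.028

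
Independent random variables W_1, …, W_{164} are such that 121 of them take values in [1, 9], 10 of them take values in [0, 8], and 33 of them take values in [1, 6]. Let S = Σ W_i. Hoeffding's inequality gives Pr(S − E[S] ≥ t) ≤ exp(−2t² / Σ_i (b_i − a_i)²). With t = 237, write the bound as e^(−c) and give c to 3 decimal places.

12.199

Σ(b_i − a_i)² = 121·8² + 10·8² + 33·5² = 9209.
c = 2t² / 9209 = 2·237² / 9209 = 12.1987.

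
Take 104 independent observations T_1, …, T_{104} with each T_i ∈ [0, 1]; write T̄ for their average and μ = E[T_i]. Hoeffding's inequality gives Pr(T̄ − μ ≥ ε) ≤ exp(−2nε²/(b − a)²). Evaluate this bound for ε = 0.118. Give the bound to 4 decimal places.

Exponent: 2nε²/(b − a)² = 2·104·0.118² / 1² = 2.89619.
Bound = exp(−2.89619) = 0.05523.

0.0552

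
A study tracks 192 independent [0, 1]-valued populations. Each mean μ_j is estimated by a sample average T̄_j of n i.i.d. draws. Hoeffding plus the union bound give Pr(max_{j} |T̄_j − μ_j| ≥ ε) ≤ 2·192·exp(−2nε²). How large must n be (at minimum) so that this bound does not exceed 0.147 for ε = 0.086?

532

Need 2·192·exp(−2nε²) ≤ 0.147, i.e. exp(−2nε²) ≤ 0.147/384.
So 2nε² ≥ ln(384/0.147) = 7.867965.
Hence n ≥ 7.867965/(2·0.086²) = 531.907.
The smallest integer n is 532.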